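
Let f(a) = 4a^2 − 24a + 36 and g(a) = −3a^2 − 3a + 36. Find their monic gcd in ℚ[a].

Euclidean algorithm in ℚ[a]:
  4a^2 − 24a + 36 = (−4/3)(−3a^2 − 3a + 36) + (−28a + 84)
  −3a^2 − 3a + 36 = ((3/28)a + 3/7)(−28a + 84) + (0)
Last nonzero remainder: −28a + 84. Dividing through by −28 gives the monic gcd a − 3.

a − 3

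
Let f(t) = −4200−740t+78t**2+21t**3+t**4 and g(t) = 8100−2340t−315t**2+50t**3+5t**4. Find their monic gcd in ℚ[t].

−60+4t+t**2

Repeated division with remainder:
  t**4+21t**3+78t**2−740t−4200 = (1/5)(5t**4+50t**3−315t**2−2340t+8100) + (11t**3+141t**2−272t−5820)
  5t**4+50t**3−315t**2−2340t+8100 = ((5/11)t−155/121)(11t**3+141t**2−272t−5820) + (−(1300/121)t**2−(5200/121)t+78000/121)
  11t**3+141t**2−272t−5820 = (−(1331/1300)t−11737/1300)(−(1300/121)t**2−(5200/121)t+78000/121) + (0)
Last nonzero remainder: −(1300/121)t**2−(5200/121)t+78000/121. Dividing through by −1300/121 gives the monic gcd t**2+4t−60.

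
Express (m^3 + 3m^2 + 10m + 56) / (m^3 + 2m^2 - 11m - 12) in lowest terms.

Apply the Euclidean algorithm:
  m^3 + 3m^2 + 10m + 56 = (m^3 + 2m^2 - 11m - 12) + (m^2 + 21m + 68)
  m^3 + 2m^2 - 11m - 12 = (m - 19)(m^2 + 21m + 68) + (320m + 1280)
  m^2 + 21m + 68 = ((1/320)m + 17/320)(320m + 1280) + (0)
Last nonzero remainder: 320m + 1280. Dividing through by 320 gives the monic gcd m + 4.
Cancel m + 4 from numerator and denominator to get the reduced form.

(m^2 - m + 14)/(m^2 - 2m - 3)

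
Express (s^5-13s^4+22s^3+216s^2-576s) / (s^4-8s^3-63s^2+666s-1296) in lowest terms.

Apply the Euclidean algorithm:
  s^5-13s^4+22s^3+216s^2-576s = (s-5)(s^4-8s^3-63s^2+666s-1296) + (45s^3-765s^2+4050s-6480)
  s^4-8s^3-63s^2+666s-1296 = ((1/45)s+1/5)(45s^3-765s^2+4050s-6480) + (0)
Last nonzero remainder: 45s^3-765s^2+4050s-6480. Dividing through by 45 gives the monic gcd s^3-17s^2+90s-144.
Cancel s^3-17s^2+90s-144 from numerator and denominator to get the reduced form.

(s^2+4s)/(s+9)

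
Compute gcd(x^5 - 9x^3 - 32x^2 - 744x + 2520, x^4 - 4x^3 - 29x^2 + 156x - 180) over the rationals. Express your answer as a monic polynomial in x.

x^3 - 2x^2 - 33x + 90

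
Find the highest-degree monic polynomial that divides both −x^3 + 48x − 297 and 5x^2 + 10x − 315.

Apply the Euclidean algorithm:
  −x^3 + 48x − 297 = (−(1/5)x + 2/5)(5x^2 + 10x − 315) + (−19x − 171)
  5x^2 + 10x − 315 = (−(5/19)x + 35/19)(−19x − 171) + (0)
Last nonzero remainder: −19x − 171. Dividing through by −19 gives the monic gcd x + 9.

x + 9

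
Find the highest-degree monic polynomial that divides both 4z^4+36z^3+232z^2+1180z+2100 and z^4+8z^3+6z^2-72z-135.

By polynomial division,
  4z^4+36z^3+232z^2+1180z+2100 = (4)(z^4+8z^3+6z^2-72z-135) + (4z^3+208z^2+1468z+2640)
  z^4+8z^3+6z^2-72z-135 = ((1/4)z-11)(4z^3+208z^2+1468z+2640) + (1927z^2+15416z+28905)
  4z^3+208z^2+1468z+2640 = ((4/1927)z+176/1927)(1927z^2+15416z+28905) + (0)
Last nonzero remainder: 1927z^2+15416z+28905. Dividing through by 1927 gives the monic gcd z^2+8z+15.

z^2+8z+15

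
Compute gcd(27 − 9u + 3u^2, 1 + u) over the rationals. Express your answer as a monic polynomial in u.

Apply the Euclidean algorithm:
  3u^2 − 9u + 27 = (3u − 12)(u + 1) + (39)
  u + 1 = ((1/39)u + 1/39)(39) + (0)
The last nonzero remainder is the constant 39, so the polynomials are coprime and gcd = 1.

1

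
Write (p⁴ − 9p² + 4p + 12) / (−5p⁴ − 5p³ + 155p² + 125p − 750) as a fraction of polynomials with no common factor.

By polynomial division,
  p⁴ − 9p² + 4p + 12 = (−1/5)(−5p⁴ − 5p³ + 155p² + 125p − 750) + (−p³ + 22p² + 29p − 138)
  −5p⁴ − 5p³ + 155p² + 125p − 750 = (5p + 115)(−p³ + 22p² + 29p − 138) + (−2520p² − 2520p + 15120)
  −p³ + 22p² + 29p − 138 = ((1/2520)p − 23/2520)(−2520p² − 2520p + 15120) + (0)
Last nonzero remainder: −2520p² − 2520p + 15120. Dividing through by −2520 gives the monic gcd p² + p − 6.
Cancel p² + p − 6 from numerator and denominator to get the reduced form.

(−p² + p + 2)/(5p² − 125)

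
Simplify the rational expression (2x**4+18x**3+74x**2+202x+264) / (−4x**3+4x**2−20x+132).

Repeated division with remainder:
  2x**4+18x**3+74x**2+202x+264 = (−(1/2)x−5)(−4x**3+4x**2−20x+132) + (84x**2+168x+924)
  −4x**3+4x**2−20x+132 = (−(1/21)x+1/7)(84x**2+168x+924) + (0)
Last nonzero remainder: 84x**2+168x+924. Dividing through by 84 gives the monic gcd x**2+2x+11.
Cancel x**2+2x+11 from numerator and denominator to get the reduced form.

(−x**2−7x−12)/(2x−6)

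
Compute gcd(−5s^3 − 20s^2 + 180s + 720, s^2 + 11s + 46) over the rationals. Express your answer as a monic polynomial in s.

1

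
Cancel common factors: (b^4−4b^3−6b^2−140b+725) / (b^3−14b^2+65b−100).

Euclidean algorithm in ℚ[b]:
  b^4−4b^3−6b^2−140b+725 = (b+10)(b^3−14b^2+65b−100) + (69b^2−690b+1725)
  b^3−14b^2+65b−100 = ((1/69)b−4/69)(69b^2−690b+1725) + (0)
Last nonzero remainder: 69b^2−690b+1725. Dividing through by 69 gives the monic gcd b^2−10b+25.
Cancel b^2−10b+25 from numerator and denominator to get the reduced form.

(b^2+6b+29)/(b−4)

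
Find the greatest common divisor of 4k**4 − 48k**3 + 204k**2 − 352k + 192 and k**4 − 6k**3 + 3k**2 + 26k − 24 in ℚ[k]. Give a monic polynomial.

k**3 − 8k**2 + 19k − 12

Apply the Euclidean algorithm:
  4k**4 − 48k**3 + 204k**2 − 352k + 192 = (4)(k**4 − 6k**3 + 3k**2 + 26k − 24) + (−24k**3 + 192k**2 − 456k + 288)
  k**4 − 6k**3 + 3k**2 + 26k − 24 = (−(1/24)k − 1/12)(−24k**3 + 192k**2 − 456k + 288) + (0)
Last nonzero remainder: −24k**3 + 192k**2 − 456k + 288. Dividing through by −24 gives the monic gcd k**3 − 8k**2 + 19k − 12.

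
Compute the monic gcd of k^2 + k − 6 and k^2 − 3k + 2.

k − 2

Apply the Euclidean algorithm:
  k^2 + k − 6 = (k^2 − 3k + 2) + (4k − 8)
  k^2 − 3k + 2 = ((1/4)k − 1/4)(4k − 8) + (0)
Last nonzero remainder: 4k − 8. Dividing through by 4 gives the monic gcd k − 2.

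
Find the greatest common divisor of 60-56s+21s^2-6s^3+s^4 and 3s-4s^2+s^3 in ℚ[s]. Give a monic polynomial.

By polynomial division,
  s^4-6s^3+21s^2-56s+60 = (s-2)(s^3-4s^2+3s) + (10s^2-50s+60)
  s^3-4s^2+3s = ((1/10)s+1/10)(10s^2-50s+60) + (2s-6)
  10s^2-50s+60 = (5s-10)(2s-6) + (0)
Last nonzero remainder: 2s-6. Dividing through by 2 gives the monic gcd s-3.

-3+s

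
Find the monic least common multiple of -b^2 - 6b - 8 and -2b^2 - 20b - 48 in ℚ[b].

Apply the Euclidean algorithm:
  -b^2 - 6b - 8 = (1/2)(-2b^2 - 20b - 48) + (4b + 16)
  -2b^2 - 20b - 48 = (-(1/2)b - 3)(4b + 16) + (0)
Last nonzero remainder: 4b + 16. Dividing through by 4 gives the monic gcd b + 4.
Then lcm(f, g) = f·g / gcd(f, g); expanding and making the result monic gives the answer.

b^3 + 12b^2 + 44b + 48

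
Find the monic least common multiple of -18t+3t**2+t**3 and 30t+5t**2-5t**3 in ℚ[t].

-36t-12t**2+5t**3+t**4

Euclidean algorithm in ℚ[t]:
  t**3+3t**2-18t = (-1/5)(-5t**3+5t**2+30t) + (4t**2-12t)
  -5t**3+5t**2+30t = (-(5/4)t-5/2)(4t**2-12t) + (0)
Last nonzero remainder: 4t**2-12t. Dividing through by 4 gives the monic gcd t**2-3t.
Then lcm(f, g) = f·g / gcd(f, g); expanding and making the result monic gives the answer.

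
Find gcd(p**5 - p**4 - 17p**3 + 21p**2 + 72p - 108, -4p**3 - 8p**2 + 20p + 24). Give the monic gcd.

Repeated division with remainder:
  p**5 - p**4 - 17p**3 + 21p**2 + 72p - 108 = (-(1/4)p**2 + (3/4)p + 3/2)(-4p**3 - 8p**2 + 20p + 24) + (24p**2 + 24p - 144)
  -4p**3 - 8p**2 + 20p + 24 = (-(1/6)p - 1/6)(24p**2 + 24p - 144) + (0)
Last nonzero remainder: 24p**2 + 24p - 144. Dividing through by 24 gives the monic gcd p**2 + p - 6.

p**2 + p - 6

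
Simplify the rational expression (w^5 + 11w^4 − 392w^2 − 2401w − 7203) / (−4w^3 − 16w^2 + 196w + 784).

Euclidean algorithm in ℚ[w]:
  w^5 + 11w^4 − 392w^2 − 2401w − 7203 = (−(1/4)w^2 − (7/4)w − 21/4)(−4w^3 − 16w^2 + 196w + 784) + (63w^2 − 3087)
  −4w^3 − 16w^2 + 196w + 784 = (−(4/63)w − 16/63)(63w^2 − 3087) + (0)
Last nonzero remainder: 63w^2 − 3087. Dividing through by 63 gives the monic gcd w^2 − 49.
Cancel w^2 − 49 from numerator and denominator to get the reduced form.

(−w^3 − 11w^2 − 49w − 147)/(4w + 16)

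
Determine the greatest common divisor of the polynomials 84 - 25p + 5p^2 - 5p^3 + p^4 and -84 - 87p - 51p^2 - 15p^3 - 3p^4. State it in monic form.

7 + 2p + p^2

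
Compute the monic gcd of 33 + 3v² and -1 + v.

1

By polynomial division,
  3v² + 33 = (3v + 3)(v - 1) + (36)
  v - 1 = ((1/36)v - 1/36)(36) + (0)
The last nonzero remainder is the constant 36, so the polynomials are coprime and gcd = 1.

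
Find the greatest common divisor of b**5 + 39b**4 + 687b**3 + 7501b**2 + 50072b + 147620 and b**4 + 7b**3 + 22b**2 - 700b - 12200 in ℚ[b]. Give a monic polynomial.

By polynomial division,
  b**5 + 39b**4 + 687b**3 + 7501b**2 + 50072b + 147620 = (b + 32)(b**4 + 7b**3 + 22b**2 - 700b - 12200) + (441b**3 + 7497b**2 + 84672b + 538020)
  b**4 + 7b**3 + 22b**2 - 700b - 12200 = ((1/441)b - 10/441)(441b**3 + 7497b**2 + 84672b + 538020) + (0)
Last nonzero remainder: 441b**3 + 7497b**2 + 84672b + 538020. Dividing through by 441 gives the monic gcd b**3 + 17b**2 + 192b + 1220.

b**3 + 17b**2 + 192b + 1220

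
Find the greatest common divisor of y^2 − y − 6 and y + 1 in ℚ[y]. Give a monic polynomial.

Apply the Euclidean algorithm:
  y^2 − y − 6 = (y − 2)(y + 1) + (−4)
  y + 1 = (−(1/4)y − 1/4)(−4) + (0)
The last nonzero remainder is the constant −4, so the polynomials are coprime and gcd = 1.

1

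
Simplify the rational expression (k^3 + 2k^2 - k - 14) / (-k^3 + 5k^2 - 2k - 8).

Apply the Euclidean algorithm:
  k^3 + 2k^2 - k - 14 = (-1)(-k^3 + 5k^2 - 2k - 8) + (7k^2 - 3k - 22)
  -k^3 + 5k^2 - 2k - 8 = (-(1/7)k + 32/49)(7k^2 - 3k - 22) + (-(156/49)k + 312/49)
  7k^2 - 3k - 22 = (-(343/156)k - 539/156)(-(156/49)k + 312/49) + (0)
Last nonzero remainder: -(156/49)k + 312/49. Dividing through by -156/49 gives the monic gcd k - 2.
Cancel k - 2 from numerator and denominator to get the reduced form.

(-k^2 - 4k - 7)/(k^2 - 3k - 4)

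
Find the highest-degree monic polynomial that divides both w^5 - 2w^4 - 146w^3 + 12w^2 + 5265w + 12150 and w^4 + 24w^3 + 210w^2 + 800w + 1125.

By polynomial division,
  w^5 - 2w^4 - 146w^3 + 12w^2 + 5265w + 12150 = (w - 26)(w^4 + 24w^3 + 210w^2 + 800w + 1125) + (268w^3 + 4672w^2 + 24940w + 41400)
  w^4 + 24w^3 + 210w^2 + 800w + 1125 = ((1/268)w + 110/4489)(268w^3 + 4672w^2 + 24940w + 41400) + ((11025/4489)w^2 + (154350/4489)w + 496125/4489)
  268w^3 + 4672w^2 + 24940w + 41400 = ((1203052/11025)w + 825976/2205)((11025/4489)w^2 + (154350/4489)w + 496125/4489) + (0)
Last nonzero remainder: (11025/4489)w^2 + (154350/4489)w + 496125/4489. Dividing through by 11025/4489 gives the monic gcd w^2 + 14w + 45.

w^2 + 14w + 45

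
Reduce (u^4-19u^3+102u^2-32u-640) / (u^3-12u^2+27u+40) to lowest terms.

Euclidean algorithm in ℚ[u]:
  u^4-19u^3+102u^2-32u-640 = (u-7)(u^3-12u^2+27u+40) + (-9u^2+117u-360)
  u^3-12u^2+27u+40 = (-(1/9)u-1/9)(-9u^2+117u-360) + (0)
Last nonzero remainder: -9u^2+117u-360. Dividing through by -9 gives the monic gcd u^2-13u+40.
Cancel u^2-13u+40 from numerator and denominator to get the reduced form.

(u^2-6u-16)/(u+1)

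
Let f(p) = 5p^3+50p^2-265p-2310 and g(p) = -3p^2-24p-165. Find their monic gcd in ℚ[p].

Apply the Euclidean algorithm:
  5p^3+50p^2-265p-2310 = (-(5/3)p-10/3)(-3p^2-24p-165) + (-620p-2860)
  -3p^2-24p-165 = ((3/620)p+63/3844)(-620p-2860) + (-113520/961)
  -620p-2860 = ((29791/5676)p+12493/516)(-113520/961) + (0)
The last nonzero remainder is the constant -113520/961, so the polynomials are coprime and gcd = 1.

1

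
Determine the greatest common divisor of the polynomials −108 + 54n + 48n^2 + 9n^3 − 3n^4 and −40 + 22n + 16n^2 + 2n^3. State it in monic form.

−1 + n

Repeated division with remainder:
  −3n^4 + 9n^3 + 48n^2 + 54n − 108 = (−(3/2)n + 33/2)(2n^3 + 16n^2 + 22n − 40) + (−183n^2 − 369n + 552)
  2n^3 + 16n^2 + 22n − 40 = (−(2/183)n − 730/11163)(−183n^2 − 369n + 552) + ((14520/3721)n − 14520/3721)
  −183n^2 − 369n + 552 = (−(226981/4840)n − 85583/605)((14520/3721)n − 14520/3721) + (0)
Last nonzero remainder: (14520/3721)n − 14520/3721. Dividing through by 14520/3721 gives the monic gcd n − 1.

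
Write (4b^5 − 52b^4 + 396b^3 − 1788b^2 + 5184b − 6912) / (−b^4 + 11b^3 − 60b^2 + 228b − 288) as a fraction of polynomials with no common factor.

(−4b^3 + 40b^2 − 180b + 288)/(b^2 − 8b + 12)

Apply the Euclidean algorithm:
  4b^5 − 52b^4 + 396b^3 − 1788b^2 + 5184b − 6912 = (−4b + 8)(−b^4 + 11b^3 − 60b^2 + 228b − 288) + (68b^3 − 396b^2 + 2208b − 4608)
  −b^4 + 11b^3 − 60b^2 + 228b − 288 = (−(1/68)b + 22/289)(68b^3 − 396b^2 + 2208b − 4608) + ((756/289)b^2 − (2268/289)b + 18144/289)
  68b^3 − 396b^2 + 2208b − 4608 = ((4913/189)b − 4624/63)((756/289)b^2 − (2268/289)b + 18144/289) + (0)
Last nonzero remainder: (756/289)b^2 − (2268/289)b + 18144/289. Dividing through by 756/289 gives the monic gcd b^2 − 3b + 24.
Cancel b^2 − 3b + 24 from numerator and denominator to get the reduced form.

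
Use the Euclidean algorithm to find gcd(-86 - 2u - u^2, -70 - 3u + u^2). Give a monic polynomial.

1

Euclidean algorithm in ℚ[u]:
  -u^2 - 2u - 86 = (-1)(u^2 - 3u - 70) + (-5u - 156)
  u^2 - 3u - 70 = (-(1/5)u + 171/25)(-5u - 156) + (24926/25)
  -5u - 156 = (-(125/24926)u - 1950/12463)(24926/25) + (0)
The last nonzero remainder is the constant 24926/25, so the polynomials are coprime and gcd = 1.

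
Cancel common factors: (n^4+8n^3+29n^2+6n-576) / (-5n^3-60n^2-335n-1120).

By polynomial division,
  n^4+8n^3+29n^2+6n-576 = (-(1/5)n+4/5)(-5n^3-60n^2-335n-1120) + (10n^2+50n+320)
  -5n^3-60n^2-335n-1120 = (-(1/2)n-7/2)(10n^2+50n+320) + (0)
Last nonzero remainder: 10n^2+50n+320. Dividing through by 10 gives the monic gcd n^2+5n+32.
Cancel n^2+5n+32 from numerator and denominator to get the reduced form.

(-n^2-3n+18)/(5n+35)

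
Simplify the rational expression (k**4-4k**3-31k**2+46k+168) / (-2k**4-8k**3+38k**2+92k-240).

Euclidean algorithm in ℚ[k]:
  k**4-4k**3-31k**2+46k+168 = (-1/2)(-2k**4-8k**3+38k**2+92k-240) + (-8k**3-12k**2+92k+48)
  -2k**4-8k**3+38k**2+92k-240 = ((1/4)k+5/8)(-8k**3-12k**2+92k+48) + ((45/2)k**2+(45/2)k-270)
  -8k**3-12k**2+92k+48 = (-(16/45)k-8/45)((45/2)k**2+(45/2)k-270) + (0)
Last nonzero remainder: (45/2)k**2+(45/2)k-270. Dividing through by 45/2 gives the monic gcd k**2+k-12.
Cancel k**2+k-12 from numerator and denominator to get the reduced form.

(-k**2+5k+14)/(2k**2+6k-20)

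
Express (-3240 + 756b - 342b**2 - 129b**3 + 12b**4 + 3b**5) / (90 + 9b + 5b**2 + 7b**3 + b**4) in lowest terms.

By polynomial division,
  3b**5 + 12b**4 - 129b**3 - 342b**2 + 756b - 3240 = (3b - 9)(b**4 + 7b**3 + 5b**2 + 9b + 90) + (-81b**3 - 324b**2 + 567b - 2430)
  b**4 + 7b**3 + 5b**2 + 9b + 90 = (-(1/81)b - 1/27)(-81b**3 - 324b**2 + 567b - 2430) + (0)
Last nonzero remainder: -81b**3 - 324b**2 + 567b - 2430. Dividing through by -81 gives the monic gcd b**3 + 4b**2 - 7b + 30.
Cancel b**3 + 4b**2 - 7b + 30 from numerator and denominator to get the reduced form.

(-108 + 3b**2)/(3 + b)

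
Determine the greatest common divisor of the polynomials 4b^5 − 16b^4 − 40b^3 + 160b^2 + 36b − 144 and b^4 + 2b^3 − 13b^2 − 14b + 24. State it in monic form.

b^2 − 4b + 3

Repeated division with remainder:
  4b^5 − 16b^4 − 40b^3 + 160b^2 + 36b − 144 = (4b − 24)(b^4 + 2b^3 − 13b^2 − 14b + 24) + (60b^3 − 96b^2 − 396b + 432)
  b^4 + 2b^3 − 13b^2 − 14b + 24 = ((1/60)b + 3/50)(60b^3 − 96b^2 − 396b + 432) + (−(16/25)b^2 + (64/25)b − 48/25)
  60b^3 − 96b^2 − 396b + 432 = (−(375/4)b − 225)(−(16/25)b^2 + (64/25)b − 48/25) + (0)
Last nonzero remainder: −(16/25)b^2 + (64/25)b − 48/25. Dividing through by −16/25 gives the monic gcd b^2 − 4b + 3.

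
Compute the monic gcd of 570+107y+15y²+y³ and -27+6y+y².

By polynomial division,
  y³+15y²+107y+570 = (y+9)(y²+6y-27) + (80y+813)
  y²+6y-27 = ((1/80)y-333/6400)(80y+813) + (97929/6400)
  80y+813 = ((512000/97929)y+1734400/32643)(97929/6400) + (0)
The last nonzero remainder is the constant 97929/6400, so the polynomials are coprime and gcd = 1.

1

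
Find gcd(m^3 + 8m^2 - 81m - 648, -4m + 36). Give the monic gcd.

m - 9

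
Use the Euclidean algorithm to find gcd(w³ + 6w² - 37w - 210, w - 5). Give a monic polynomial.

Apply the Euclidean algorithm:
  w³ + 6w² - 37w - 210 = (w² + 11w + 18)(w - 5) + (-120)
  w - 5 = (-(1/120)w + 1/24)(-120) + (0)
The last nonzero remainder is the constant -120, so the polynomials are coprime and gcd = 1.

1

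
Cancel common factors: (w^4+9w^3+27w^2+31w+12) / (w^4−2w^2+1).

(w^2+7w+12)/(w^2−2w+1)

Apply the Euclidean algorithm:
  w^4+9w^3+27w^2+31w+12 = (w^4−2w^2+1) + (9w^3+29w^2+31w+11)
  w^4−2w^2+1 = ((1/9)w−29/81)(9w^3+29w^2+31w+11) + ((400/81)w^2+(800/81)w+400/81)
  9w^3+29w^2+31w+11 = ((729/400)w+891/400)((400/81)w^2+(800/81)w+400/81) + (0)
Last nonzero remainder: (400/81)w^2+(800/81)w+400/81. Dividing through by 400/81 gives the monic gcd w^2+2w+1.
Cancel w^2+2w+1 from numerator and denominator to get the reduced form.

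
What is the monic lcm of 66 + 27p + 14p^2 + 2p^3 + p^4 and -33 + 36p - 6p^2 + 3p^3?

-66 + 39p + 13p^2 + 12p^3 + p^4 + p^5

Euclidean algorithm in ℚ[p]:
  p^4 + 2p^3 + 14p^2 + 27p + 66 = ((1/3)p + 4/3)(3p^3 - 6p^2 + 36p - 33) + (10p^2 - 10p + 110)
  3p^3 - 6p^2 + 36p - 33 = ((3/10)p - 3/10)(10p^2 - 10p + 110) + (0)
Last nonzero remainder: 10p^2 - 10p + 110. Dividing through by 10 gives the monic gcd p^2 - p + 11.
Then lcm(f, g) = f·g / gcd(f, g); expanding and making the result monic gives the answer.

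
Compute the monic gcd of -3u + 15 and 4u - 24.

Repeated division with remainder:
  -3u + 15 = (-3/4)(4u - 24) + (-3)
  4u - 24 = (-(4/3)u + 8)(-3) + (0)
The last nonzero remainder is the constant -3, so the polynomials are coprime and gcd = 1.

1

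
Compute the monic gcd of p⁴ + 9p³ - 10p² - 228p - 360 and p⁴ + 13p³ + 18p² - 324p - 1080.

Apply the Euclidean algorithm:
  p⁴ + 9p³ - 10p² - 228p - 360 = (p⁴ + 13p³ + 18p² - 324p - 1080) + (-4p³ - 28p² + 96p + 720)
  p⁴ + 13p³ + 18p² - 324p - 1080 = (-(1/4)p - 3/2)(-4p³ - 28p² + 96p + 720) + (0)
Last nonzero remainder: -4p³ - 28p² + 96p + 720. Dividing through by -4 gives the monic gcd p³ + 7p² - 24p - 180.

p³ + 7p² - 24p - 180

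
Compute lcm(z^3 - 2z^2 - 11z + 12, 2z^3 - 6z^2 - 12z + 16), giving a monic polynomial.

Repeated division with remainder:
  z^3 - 2z^2 - 11z + 12 = (1/2)(2z^3 - 6z^2 - 12z + 16) + (z^2 - 5z + 4)
  2z^3 - 6z^2 - 12z + 16 = (2z + 4)(z^2 - 5z + 4) + (0)
The last nonzero remainder z^2 - 5z + 4 is already monic.
Then lcm(f, g) = f·g / gcd(f, g); expanding and making the result monic gives the answer.

z^4 - 15z^2 - 10z + 24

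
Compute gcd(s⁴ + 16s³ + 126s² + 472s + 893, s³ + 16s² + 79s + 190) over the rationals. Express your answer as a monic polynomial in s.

Apply the Euclidean algorithm:
  s⁴ + 16s³ + 126s² + 472s + 893 = (s)(s³ + 16s² + 79s + 190) + (47s² + 282s + 893)
  s³ + 16s² + 79s + 190 = ((1/47)s + 10/47)(47s² + 282s + 893) + (0)
Last nonzero remainder: 47s² + 282s + 893. Dividing through by 47 gives the monic gcd s² + 6s + 19.

s² + 6s + 19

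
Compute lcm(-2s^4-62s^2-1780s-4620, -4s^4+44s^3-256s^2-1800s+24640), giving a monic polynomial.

s^5-8s^4+31s^3+642s^2-4810s-18480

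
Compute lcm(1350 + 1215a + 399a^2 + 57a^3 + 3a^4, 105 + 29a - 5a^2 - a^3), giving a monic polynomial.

Repeated division with remainder:
  3a^4 + 57a^3 + 399a^2 + 1215a + 1350 = (-3a - 42)(-a^3 - 5a^2 + 29a + 105) + (276a^2 + 2748a + 5760)
  -a^3 - 5a^2 + 29a + 105 = (-(1/276)a + 19/1058)(276a^2 + 2748a + 5760) + ((275/529)a + 825/529)
  276a^2 + 2748a + 5760 = ((146004/275)a + 203136/55)((275/529)a + 825/529) + (0)
Last nonzero remainder: (275/529)a + 825/529. Dividing through by 275/529 gives the monic gcd a + 3.
Then lcm(f, g) = f·g / gcd(f, g); expanding and making the result monic gives the answer.

-15750 - 13275a - 3395a^2 + 6a^3 + 136a^4 + 21a^5 + a^6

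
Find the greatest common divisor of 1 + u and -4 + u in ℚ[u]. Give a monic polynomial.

Repeated division with remainder:
  u + 1 = (u - 4) + (5)
  u - 4 = ((1/5)u - 4/5)(5) + (0)
The last nonzero remainder is the constant 5, so the polynomials are coprime and gcd = 1.

1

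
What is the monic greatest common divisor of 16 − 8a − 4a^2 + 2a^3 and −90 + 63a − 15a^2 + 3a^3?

Repeated division with remainder:
  2a^3 − 4a^2 − 8a + 16 = (2/3)(3a^3 − 15a^2 + 63a − 90) + (6a^2 − 50a + 76)
  3a^3 − 15a^2 + 63a − 90 = ((1/2)a + 5/3)(6a^2 − 50a + 76) + ((325/3)a − 650/3)
  6a^2 − 50a + 76 = ((18/325)a − 114/325)((325/3)a − 650/3) + (0)
Last nonzero remainder: (325/3)a − 650/3. Dividing through by 325/3 gives the monic gcd a − 2.

−2 + a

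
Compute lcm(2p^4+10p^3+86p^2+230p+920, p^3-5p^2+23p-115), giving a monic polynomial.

p^5+18p^3-100p^2-115p-2300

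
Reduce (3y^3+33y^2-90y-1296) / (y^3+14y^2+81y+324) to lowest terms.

By polynomial division,
  3y^3+33y^2-90y-1296 = (3)(y^3+14y^2+81y+324) + (-9y^2-333y-2268)
  y^3+14y^2+81y+324 = (-(1/9)y+23/9)(-9y^2-333y-2268) + (680y+6120)
  -9y^2-333y-2268 = (-(9/680)y-63/170)(680y+6120) + (0)
Last nonzero remainder: 680y+6120. Dividing through by 680 gives the monic gcd y+9.
Cancel y+9 from numerator and denominator to get the reduced form.

(3y^2+6y-144)/(y^2+5y+36)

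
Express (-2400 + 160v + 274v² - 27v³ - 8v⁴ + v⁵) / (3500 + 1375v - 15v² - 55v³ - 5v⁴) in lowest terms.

(-120 + 14v + 7v² - v³)/(175 + 60v + 5v²)

By polynomial division,
  v⁵ - 8v⁴ - 27v³ + 274v² + 160v - 2400 = (-(1/5)v + 19/5)(-5v⁴ - 55v³ - 15v² + 1375v + 3500) + (179v³ + 606v² - 4365v - 15700)
  -5v⁴ - 55v³ - 15v² + 1375v + 3500 = (-(5/179)v - 6815/32041)(179v³ + 606v² - 4365v - 15700) + (-(257400/32041)v² + (257400/32041)v + 5148000/32041)
  179v³ + 606v² - 4365v - 15700 = (-(5735339/257400)v - 5030437/51480)(-(257400/32041)v² + (257400/32041)v + 5148000/32041) + (0)
Last nonzero remainder: -(257400/32041)v² + (257400/32041)v + 5148000/32041. Dividing through by -257400/32041 gives the monic gcd v² - v - 20.
Cancel v² - v - 20 from numerator and denominator to get the reduced form.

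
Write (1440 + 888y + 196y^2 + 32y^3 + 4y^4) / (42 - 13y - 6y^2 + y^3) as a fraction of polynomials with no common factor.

(480 + 136y + 20y^2 + 4y^3)/(14 - 9y + y^2)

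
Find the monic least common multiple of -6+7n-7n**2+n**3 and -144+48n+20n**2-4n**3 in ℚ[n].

36-48n+43n**2-6n**3-6n**4+n**5

By polynomial division,
  n**3-7n**2+7n-6 = (-1/4)(-4n**3+20n**2+48n-144) + (-2n**2+19n-42)
  -4n**3+20n**2+48n-144 = (2n+9)(-2n**2+19n-42) + (-39n+234)
  -2n**2+19n-42 = ((2/39)n-7/39)(-39n+234) + (0)
Last nonzero remainder: -39n+234. Dividing through by -39 gives the monic gcd n-6.
Then lcm(f, g) = f·g / gcd(f, g); expanding and making the result monic gives the answer.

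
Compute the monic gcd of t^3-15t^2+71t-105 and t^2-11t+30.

By polynomial division,
  t^3-15t^2+71t-105 = (t-4)(t^2-11t+30) + (-3t+15)
  t^2-11t+30 = (-(1/3)t+2)(-3t+15) + (0)
Last nonzero remainder: -3t+15. Dividing through by -3 gives the monic gcd t-5.

t-5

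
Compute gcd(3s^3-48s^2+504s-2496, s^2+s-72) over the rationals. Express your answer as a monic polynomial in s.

s-8

By polynomial division,
  3s^3-48s^2+504s-2496 = (3s-51)(s^2+s-72) + (771s-6168)
  s^2+s-72 = ((1/771)s+3/257)(771s-6168) + (0)
Last nonzero remainder: 771s-6168. Dividing through by 771 gives the monic gcd s-8.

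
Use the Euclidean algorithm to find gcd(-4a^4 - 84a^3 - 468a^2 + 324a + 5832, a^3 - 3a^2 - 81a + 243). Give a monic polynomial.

a^2 + 6a - 27

Euclidean algorithm in ℚ[a]:
  -4a^4 - 84a^3 - 468a^2 + 324a + 5832 = (-4a - 96)(a^3 - 3a^2 - 81a + 243) + (-1080a^2 - 6480a + 29160)
  a^3 - 3a^2 - 81a + 243 = (-(1/1080)a + 1/120)(-1080a^2 - 6480a + 29160) + (0)
Last nonzero remainder: -1080a^2 - 6480a + 29160. Dividing through by -1080 gives the monic gcd a^2 + 6a - 27.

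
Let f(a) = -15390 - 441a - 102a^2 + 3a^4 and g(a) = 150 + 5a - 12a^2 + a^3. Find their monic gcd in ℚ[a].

-10 + a

Euclidean algorithm in ℚ[a]:
  3a^4 - 102a^2 - 441a - 15390 = (3a + 36)(a^3 - 12a^2 + 5a + 150) + (315a^2 - 1071a - 20790)
  a^3 - 12a^2 + 5a + 150 = ((1/315)a - 43/1575)(315a^2 - 1071a - 20790) + ((1044/25)a - 2088/5)
  315a^2 - 1071a - 20790 = ((875/116)a + 5775/116)((1044/25)a - 2088/5) + (0)
Last nonzero remainder: (1044/25)a - 2088/5. Dividing through by 1044/25 gives the monic gcd a - 10.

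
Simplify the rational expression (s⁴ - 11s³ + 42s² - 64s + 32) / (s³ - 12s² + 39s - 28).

Apply the Euclidean algorithm:
  s⁴ - 11s³ + 42s² - 64s + 32 = (s + 1)(s³ - 12s² + 39s - 28) + (15s² - 75s + 60)
  s³ - 12s² + 39s - 28 = ((1/15)s - 7/15)(15s² - 75s + 60) + (0)
Last nonzero remainder: 15s² - 75s + 60. Dividing through by 15 gives the monic gcd s² - 5s + 4.
Cancel s² - 5s + 4 from numerator and denominator to get the reduced form.

(s² - 6s + 8)/(s - 7)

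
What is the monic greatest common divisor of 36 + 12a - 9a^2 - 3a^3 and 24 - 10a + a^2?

1

Apply the Euclidean algorithm:
  -3a^3 - 9a^2 + 12a + 36 = (-3a - 39)(a^2 - 10a + 24) + (-306a + 972)
  a^2 - 10a + 24 = (-(1/306)a + 58/2601)(-306a + 972) + (672/289)
  -306a + 972 = (-(14739/112)a + 23409/56)(672/289) + (0)
The last nonzero remainder is the constant 672/289, so the polynomials are coprime and gcd = 1.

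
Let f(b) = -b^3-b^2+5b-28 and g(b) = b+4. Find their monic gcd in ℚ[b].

b+4

Euclidean algorithm in ℚ[b]:
  -b^3-b^2+5b-28 = (-b^2+3b-7)(b+4) + (0)
The last nonzero remainder b+4 is already monic.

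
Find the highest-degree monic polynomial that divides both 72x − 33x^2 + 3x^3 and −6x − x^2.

x

Repeated division with remainder:
  3x^3 − 33x^2 + 72x = (−3x + 51)(−x^2 − 6x) + (378x)
  −x^2 − 6x = (−(1/378)x − 1/63)(378x) + (0)
Last nonzero remainder: 378x. Dividing through by 378 gives the monic gcd x.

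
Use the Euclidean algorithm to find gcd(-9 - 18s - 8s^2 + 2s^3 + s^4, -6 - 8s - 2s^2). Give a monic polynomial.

Apply the Euclidean algorithm:
  s^4 + 2s^3 - 8s^2 - 18s - 9 = (-(1/2)s^2 + s + 3/2)(-2s^2 - 8s - 6) + (0)
Last nonzero remainder: -2s^2 - 8s - 6. Dividing through by -2 gives the monic gcd s^2 + 4s + 3.

3 + 4s + s^2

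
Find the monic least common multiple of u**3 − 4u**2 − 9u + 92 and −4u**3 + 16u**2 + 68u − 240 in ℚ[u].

Euclidean algorithm in ℚ[u]:
  u**3 − 4u**2 − 9u + 92 = (−1/4)(−4u**3 + 16u**2 + 68u − 240) + (8u + 32)
  −4u**3 + 16u**2 + 68u − 240 = (−(1/2)u**2 + 4u − 15/2)(8u + 32) + (0)
Last nonzero remainder: 8u + 32. Dividing through by 8 gives the monic gcd u + 4.
Then lcm(f, g) = f·g / gcd(f, g); expanding and making the result monic gives the answer.

u**5 − 12u**4 + 38u**3 + 104u**2 − 871u + 1380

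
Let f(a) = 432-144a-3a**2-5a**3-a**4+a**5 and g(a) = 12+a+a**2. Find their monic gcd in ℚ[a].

Repeated division with remainder:
  a**5-a**4-5a**3-3a**2-144a+432 = (a**3-2a**2-15a+36)(a**2+a+12) + (0)
The last nonzero remainder a**2+a+12 is already monic.

12+a+a**2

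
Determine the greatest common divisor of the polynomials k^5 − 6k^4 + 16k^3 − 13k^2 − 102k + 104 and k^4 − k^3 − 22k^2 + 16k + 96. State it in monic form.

Repeated division with remainder:
  k^5 − 6k^4 + 16k^3 − 13k^2 − 102k + 104 = (k − 5)(k^4 − k^3 − 22k^2 + 16k + 96) + (33k^3 − 139k^2 − 118k + 584)
  k^4 − k^3 − 22k^2 + 16k + 96 = ((1/33)k + 106/1089)(33k^3 − 139k^2 − 118k + 584) + (−(5330/1089)k^2 + (10660/1089)k + 42640/1089)
  33k^3 − 139k^2 − 118k + 584 = (−(35937/5330)k + 79497/5330)(−(5330/1089)k^2 + (10660/1089)k + 42640/1089) + (0)
Last nonzero remainder: −(5330/1089)k^2 + (10660/1089)k + 42640/1089. Dividing through by −5330/1089 gives the monic gcd k^2 − 2k − 8.

k^2 − 2k − 8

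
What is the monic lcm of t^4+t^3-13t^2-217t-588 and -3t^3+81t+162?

t^6-2t^5-34t^4-196t^3+297t^2+5670t+10584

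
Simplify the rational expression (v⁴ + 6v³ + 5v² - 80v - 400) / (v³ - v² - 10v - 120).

(v² + v - 20)/(v - 6)

By polynomial division,
  v⁴ + 6v³ + 5v² - 80v - 400 = (v + 7)(v³ - v² - 10v - 120) + (22v² + 110v + 440)
  v³ - v² - 10v - 120 = ((1/22)v - 3/11)(22v² + 110v + 440) + (0)
Last nonzero remainder: 22v² + 110v + 440. Dividing through by 22 gives the monic gcd v² + 5v + 20.
Cancel v² + 5v + 20 from numerator and denominator to get the reduced form.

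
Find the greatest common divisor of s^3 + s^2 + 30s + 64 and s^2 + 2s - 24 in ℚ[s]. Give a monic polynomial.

1

By polynomial division,
  s^3 + s^2 + 30s + 64 = (s - 1)(s^2 + 2s - 24) + (56s + 40)
  s^2 + 2s - 24 = ((1/56)s + 9/392)(56s + 40) + (-1221/49)
  56s + 40 = (-(2744/1221)s - 1960/1221)(-1221/49) + (0)
The last nonzero remainder is the constant -1221/49, so the polynomials are coprime and gcd = 1.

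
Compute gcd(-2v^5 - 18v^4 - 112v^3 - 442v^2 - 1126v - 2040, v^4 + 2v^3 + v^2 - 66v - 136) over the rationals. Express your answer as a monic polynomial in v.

v^2 + 4v + 17

Repeated division with remainder:
  -2v^5 - 18v^4 - 112v^3 - 442v^2 - 1126v - 2040 = (-2v - 14)(v^4 + 2v^3 + v^2 - 66v - 136) + (-82v^3 - 560v^2 - 2322v - 3944)
  v^4 + 2v^3 + v^2 - 66v - 136 = (-(1/82)v + 99/1681)(-82v^3 - 560v^2 - 2322v - 3944) + ((9520/1681)v^2 + (38080/1681)v + 161840/1681)
  -82v^3 - 560v^2 - 2322v - 3944 = (-(68921/4760)v - 48749/1190)((9520/1681)v^2 + (38080/1681)v + 161840/1681) + (0)
Last nonzero remainder: (9520/1681)v^2 + (38080/1681)v + 161840/1681. Dividing through by 9520/1681 gives the monic gcd v^2 + 4v + 17.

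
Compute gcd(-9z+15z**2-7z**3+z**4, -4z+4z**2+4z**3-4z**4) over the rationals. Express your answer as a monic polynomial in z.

Apply the Euclidean algorithm:
  z**4-7z**3+15z**2-9z = (-1/4)(-4z**4+4z**3+4z**2-4z) + (-6z**3+16z**2-10z)
  -4z**4+4z**3+4z**2-4z = ((2/3)z+10/9)(-6z**3+16z**2-10z) + (-(64/9)z**2+(64/9)z)
  -6z**3+16z**2-10z = ((27/32)z-45/32)(-(64/9)z**2+(64/9)z) + (0)
Last nonzero remainder: -(64/9)z**2+(64/9)z. Dividing through by -64/9 gives the monic gcd z**2-z.

-z+z**2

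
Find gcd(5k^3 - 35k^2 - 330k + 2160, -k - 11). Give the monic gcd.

1

Euclidean algorithm in ℚ[k]:
  5k^3 - 35k^2 - 330k + 2160 = (-5k^2 + 90k - 660)(-k - 11) + (-5100)
  -k - 11 = ((1/5100)k + 11/5100)(-5100) + (0)
The last nonzero remainder is the constant -5100, so the polynomials are coprime and gcd = 1.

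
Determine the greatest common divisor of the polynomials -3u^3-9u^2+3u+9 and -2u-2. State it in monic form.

u+1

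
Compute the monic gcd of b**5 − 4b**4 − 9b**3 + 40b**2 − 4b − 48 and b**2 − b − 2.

Euclidean algorithm in ℚ[b]:
  b**5 − 4b**4 − 9b**3 + 40b**2 − 4b − 48 = (b**3 − 3b**2 − 10b + 24)(b**2 − b − 2) + (0)
The last nonzero remainder b**2 − b − 2 is already monic.

b**2 − b − 2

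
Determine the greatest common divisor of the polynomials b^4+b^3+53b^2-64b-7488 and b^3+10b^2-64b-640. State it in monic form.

b^2-64

By polynomial division,
  b^4+b^3+53b^2-64b-7488 = (b-9)(b^3+10b^2-64b-640) + (207b^2-13248)
  b^3+10b^2-64b-640 = ((1/207)b+10/207)(207b^2-13248) + (0)
Last nonzero remainder: 207b^2-13248. Dividing through by 207 gives the monic gcd b^2-64.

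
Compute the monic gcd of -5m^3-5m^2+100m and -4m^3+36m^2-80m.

m^2-4m

Apply the Euclidean algorithm:
  -5m^3-5m^2+100m = (5/4)(-4m^3+36m^2-80m) + (-50m^2+200m)
  -4m^3+36m^2-80m = ((2/25)m-2/5)(-50m^2+200m) + (0)
Last nonzero remainder: -50m^2+200m. Dividing through by -50 gives the monic gcd m^2-4m.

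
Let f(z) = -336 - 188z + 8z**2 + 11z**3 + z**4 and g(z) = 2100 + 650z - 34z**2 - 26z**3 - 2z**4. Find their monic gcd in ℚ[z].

42 + 13z + z**2

Repeated division with remainder:
  z**4 + 11z**3 + 8z**2 - 188z - 336 = (-1/2)(-2z**4 - 26z**3 - 34z**2 + 650z + 2100) + (-2z**3 - 9z**2 + 137z + 714)
  -2z**4 - 26z**3 - 34z**2 + 650z + 2100 = (z + 17/2)(-2z**3 - 9z**2 + 137z + 714) + (-(189/2)z**2 - (2457/2)z - 3969)
  -2z**3 - 9z**2 + 137z + 714 = ((4/189)z - 34/189)(-(189/2)z**2 - (2457/2)z - 3969) + (0)
Last nonzero remainder: -(189/2)z**2 - (2457/2)z - 3969. Dividing through by -189/2 gives the monic gcd z**2 + 13z + 42.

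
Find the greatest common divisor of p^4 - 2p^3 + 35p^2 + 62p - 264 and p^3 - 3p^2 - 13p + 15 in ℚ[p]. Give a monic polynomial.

By polynomial division,
  p^4 - 2p^3 + 35p^2 + 62p - 264 = (p + 1)(p^3 - 3p^2 - 13p + 15) + (51p^2 + 60p - 279)
  p^3 - 3p^2 - 13p + 15 = ((1/51)p - 71/867)(51p^2 + 60p - 279) + (-(756/289)p - 2268/289)
  51p^2 + 60p - 279 = (-(4913/252)p + 8959/252)(-(756/289)p - 2268/289) + (0)
Last nonzero remainder: -(756/289)p - 2268/289. Dividing through by -756/289 gives the monic gcd p + 3.

p + 3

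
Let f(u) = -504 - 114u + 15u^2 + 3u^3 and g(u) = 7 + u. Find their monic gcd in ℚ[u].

Repeated division with remainder:
  3u^3 + 15u^2 - 114u - 504 = (3u^2 - 6u - 72)(u + 7) + (0)
The last nonzero remainder u + 7 is already monic.

7 + u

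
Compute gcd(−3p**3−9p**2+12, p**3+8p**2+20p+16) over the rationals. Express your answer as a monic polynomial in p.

Euclidean algorithm in ℚ[p]:
  −3p**3−9p**2+12 = (−3)(p**3+8p**2+20p+16) + (15p**2+60p+60)
  p**3+8p**2+20p+16 = ((1/15)p+4/15)(15p**2+60p+60) + (0)
Last nonzero remainder: 15p**2+60p+60. Dividing through by 15 gives the monic gcd p**2+4p+4.

p**2+4p+4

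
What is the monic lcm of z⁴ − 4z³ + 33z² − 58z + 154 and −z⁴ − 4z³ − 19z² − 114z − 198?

z⁶ + 2z⁵ + 18z⁴ + 104z³ + 103z² + 402z + 1386

Repeated division with remainder:
  z⁴ − 4z³ + 33z² − 58z + 154 = (−1)(−z⁴ − 4z³ − 19z² − 114z − 198) + (−8z³ + 14z² − 172z − 44)
  −z⁴ − 4z³ − 19z² − 114z − 198 = ((1/8)z + 23/32)(−8z³ + 14z² − 172z − 44) + (−(121/16)z² + (121/8)z − 1331/8)
  −8z³ + 14z² − 172z − 44 = ((128/121)z + 32/121)(−(121/16)z² + (121/8)z − 1331/8) + (0)
Last nonzero remainder: −(121/16)z² + (121/8)z − 1331/8. Dividing through by −121/16 gives the monic gcd z² − 2z + 22.
Then lcm(f, g) = f·g / gcd(f, g); expanding and making the result monic gives the answer.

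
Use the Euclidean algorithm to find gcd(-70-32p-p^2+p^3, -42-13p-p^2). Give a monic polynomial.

1

Apply the Euclidean algorithm:
  p^3-p^2-32p-70 = (-p+14)(-p^2-13p-42) + (108p+518)
  -p^2-13p-42 = (-(1/108)p-443/5832)(108p+518) + (-7735/2916)
  108p+518 = (-(314928/7735)p-215784/1105)(-7735/2916) + (0)
The last nonzero remainder is the constant -7735/2916, so the polynomials are coprime and gcd = 1.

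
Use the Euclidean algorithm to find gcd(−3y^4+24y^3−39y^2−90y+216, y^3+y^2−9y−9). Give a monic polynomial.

y−3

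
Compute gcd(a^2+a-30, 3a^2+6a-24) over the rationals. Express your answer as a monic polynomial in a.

1

Repeated division with remainder:
  a^2+a-30 = (1/3)(3a^2+6a-24) + (-a-22)
  3a^2+6a-24 = (-3a+60)(-a-22) + (1296)
  -a-22 = (-(1/1296)a-11/648)(1296) + (0)
The last nonzero remainder is the constant 1296, so the polynomials are coprime and gcd = 1.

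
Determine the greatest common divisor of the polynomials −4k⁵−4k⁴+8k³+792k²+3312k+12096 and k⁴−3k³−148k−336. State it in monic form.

Apply the Euclidean algorithm:
  −4k⁵−4k⁴+8k³+792k²+3312k+12096 = (−4k−16)(k⁴−3k³−148k−336) + (−40k³+200k²−400k+6720)
  k⁴−3k³−148k−336 = (−(1/40)k−1/20)(−40k³+200k²−400k+6720) + (0)
Last nonzero remainder: −40k³+200k²−400k+6720. Dividing through by −40 gives the monic gcd k³−5k²+10k−168.

k³−5k²+10k−168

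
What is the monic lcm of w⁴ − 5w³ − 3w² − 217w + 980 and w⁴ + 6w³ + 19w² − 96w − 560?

w⁵ − w⁴ − 23w³ − 229w² + 112w + 3920

Euclidean algorithm in ℚ[w]:
  w⁴ − 5w³ − 3w² − 217w + 980 = (w⁴ + 6w³ + 19w² − 96w − 560) + (−11w³ − 22w² − 121w + 1540)
  w⁴ + 6w³ + 19w² − 96w − 560 = (−(1/11)w − 4/11)(−11w³ − 22w² − 121w + 1540) + (0)
Last nonzero remainder: −11w³ − 22w² − 121w + 1540. Dividing through by −11 gives the monic gcd w³ + 2w² + 11w − 140.
Then lcm(f, g) = f·g / gcd(f, g); expanding and making the result monic gives the answer.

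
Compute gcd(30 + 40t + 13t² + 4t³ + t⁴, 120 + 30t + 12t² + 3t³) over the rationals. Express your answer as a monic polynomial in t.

10 + t²

Apply the Euclidean algorithm:
  t⁴ + 4t³ + 13t² + 40t + 30 = ((1/3)t)(3t³ + 12t² + 30t + 120) + (3t² + 30)
  3t³ + 12t² + 30t + 120 = (t + 4)(3t² + 30) + (0)
Last nonzero remainder: 3t² + 30. Dividing through by 3 gives the monic gcd t² + 10.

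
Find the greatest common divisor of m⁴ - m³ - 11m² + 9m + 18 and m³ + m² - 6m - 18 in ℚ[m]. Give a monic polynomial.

By polynomial division,
  m⁴ - m³ - 11m² + 9m + 18 = (m - 2)(m³ + m² - 6m - 18) + (-3m² + 15m - 18)
  m³ + m² - 6m - 18 = (-(1/3)m - 2)(-3m² + 15m - 18) + (18m - 54)
  -3m² + 15m - 18 = (-(1/6)m + 1/3)(18m - 54) + (0)
Last nonzero remainder: 18m - 54. Dividing through by 18 gives the monic gcd m - 3.

m - 3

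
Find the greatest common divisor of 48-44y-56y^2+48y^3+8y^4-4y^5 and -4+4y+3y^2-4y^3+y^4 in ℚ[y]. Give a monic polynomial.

By polynomial division,
  -4y^5+8y^4+48y^3-56y^2-44y+48 = (-4y-8)(y^4-4y^3+3y^2+4y-4) + (28y^3-16y^2-28y+16)
  y^4-4y^3+3y^2+4y-4 = ((1/28)y-6/49)(28y^3-16y^2-28y+16) + ((100/49)y^2-100/49)
  28y^3-16y^2-28y+16 = ((343/25)y-196/25)((100/49)y^2-100/49) + (0)
Last nonzero remainder: (100/49)y^2-100/49. Dividing through by 100/49 gives the monic gcd y^2-1.

-1+y^2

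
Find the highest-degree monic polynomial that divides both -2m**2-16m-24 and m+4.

1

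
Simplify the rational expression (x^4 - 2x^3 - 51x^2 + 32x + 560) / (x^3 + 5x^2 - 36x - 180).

(x^3 - 7x^2 - 16x + 112)/(x^2 - 36)

Apply the Euclidean algorithm:
  x^4 - 2x^3 - 51x^2 + 32x + 560 = (x - 7)(x^3 + 5x^2 - 36x - 180) + (20x^2 - 40x - 700)
  x^3 + 5x^2 - 36x - 180 = ((1/20)x + 7/20)(20x^2 - 40x - 700) + (13x + 65)
  20x^2 - 40x - 700 = ((20/13)x - 140/13)(13x + 65) + (0)
Last nonzero remainder: 13x + 65. Dividing through by 13 gives the monic gcd x + 5.
Cancel x + 5 from numerator and denominator to get the reduced form.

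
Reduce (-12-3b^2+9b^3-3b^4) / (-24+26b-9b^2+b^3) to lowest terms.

Euclidean algorithm in ℚ[b]:
  -3b^4+9b^3-3b^2-12 = (-3b-18)(b^3-9b^2+26b-24) + (-87b^2+396b-444)
  b^3-9b^2+26b-24 = (-(1/87)b+43/841)(-87b^2+396b-444) + ((546/841)b-1092/841)
  -87b^2+396b-444 = (-(24389/182)b+31117/91)((546/841)b-1092/841) + (0)
Last nonzero remainder: (546/841)b-1092/841. Dividing through by 546/841 gives the monic gcd b-2.
Cancel b-2 from numerator and denominator to get the reduced form.

(6+3b+3b^2-3b^3)/(12-7b+b^2)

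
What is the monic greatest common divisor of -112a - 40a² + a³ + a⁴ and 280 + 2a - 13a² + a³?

-28 - 3a + a²

Apply the Euclidean algorithm:
  a⁴ + a³ - 40a² - 112a = (a + 14)(a³ - 13a² + 2a + 280) + (140a² - 420a - 3920)
  a³ - 13a² + 2a + 280 = ((1/140)a - 1/14)(140a² - 420a - 3920) + (0)
Last nonzero remainder: 140a² - 420a - 3920. Dividing through by 140 gives the monic gcd a² - 3a - 28.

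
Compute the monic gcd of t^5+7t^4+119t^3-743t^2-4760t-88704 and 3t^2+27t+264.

t^2+9t+88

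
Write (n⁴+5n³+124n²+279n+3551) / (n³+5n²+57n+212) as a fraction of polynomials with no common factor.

Euclidean algorithm in ℚ[n]:
  n⁴+5n³+124n²+279n+3551 = (n)(n³+5n²+57n+212) + (67n²+67n+3551)
  n³+5n²+57n+212 = ((1/67)n+4/67)(67n²+67n+3551) + (0)
Last nonzero remainder: 67n²+67n+3551. Dividing through by 67 gives the monic gcd n²+n+53.
Cancel n²+n+53 from numerator and denominator to get the reduced form.

(n²+4n+67)/(n+4)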